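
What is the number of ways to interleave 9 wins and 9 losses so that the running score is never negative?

Ballot sequences with n votes each where one side never trails are Dyck words, counted by C_n; here n = 9.
C_9 = C(18,9)/10 = 48620/10 = 4862.

4862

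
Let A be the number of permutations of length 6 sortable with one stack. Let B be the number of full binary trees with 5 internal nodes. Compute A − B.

Stack-sortable permutations are exactly the 231-avoiding ones, counted by C_n; here n = 6. So A = C_6 = 132.
The number of full binary trees on 5 internal nodes is the Catalan number C_5. So B = C_5 = 42.
A − B = 132 − 42 = 90.

90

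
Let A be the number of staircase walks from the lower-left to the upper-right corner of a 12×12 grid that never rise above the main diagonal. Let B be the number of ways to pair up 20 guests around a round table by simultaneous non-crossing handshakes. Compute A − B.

Monotone paths in an n×n grid that stay weakly below the diagonal are counted by C_n; here n = 12. So A = C_12 = 208012.
Non-crossing handshake pairings of 2n people are counted by C_n; 20 people gives n = 10. So B = C_10 = 16796.
A − B = 208012 − 16796 = 191216.

191216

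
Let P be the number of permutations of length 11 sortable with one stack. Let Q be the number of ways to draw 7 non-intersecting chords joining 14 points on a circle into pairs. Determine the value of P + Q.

59215

By Knuth's characterisation, the stack-sortable permutations of length 11 are the 231-avoiders, numbering C_11. So P = C_11 = 58786.
Pairing 14 circle points by 7 non-crossing chords gives C_7 matchings. So Q = C_7 = 429.
P + Q = 58786 + 429 = 59215.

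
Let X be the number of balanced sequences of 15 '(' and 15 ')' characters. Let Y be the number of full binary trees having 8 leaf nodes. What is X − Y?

With 15 pairs the number of balanced bracket strings is the Catalan number C_15. So X = C_15 = 9694845.
Full binary trees with 8 leaves have 8−1 = 7 internal nodes, so there are C_7 of them. So Y = C_7 = 429.
X − Y = 9694845 − 429 = 9694416.

9694416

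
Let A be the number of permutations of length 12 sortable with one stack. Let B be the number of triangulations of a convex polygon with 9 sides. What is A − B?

207583

By Knuth's characterisation, the stack-sortable permutations of length 12 are the 231-avoiders, numbering C_12. So A = C_12 = 208012.
A convex 9-gon is triangulated into 7 triangles, and the number of such triangulations is the Catalan number C_{9−2} = C_7. So B = C_7 = 429.
A − B = 208012 − 429 = 207583.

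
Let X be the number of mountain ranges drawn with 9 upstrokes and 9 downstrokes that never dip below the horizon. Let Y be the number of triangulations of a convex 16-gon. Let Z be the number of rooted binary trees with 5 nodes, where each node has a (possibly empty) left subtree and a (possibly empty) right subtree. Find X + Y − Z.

2679260

Paths of 9 up- and 9 down-steps that never dip below the axis are Dyck paths; their count is C_9. So X = C_9 = 4862.
The number of triangulations of a 16-gon is the Catalan number C_14 (index = sides − 2). So Y = C_14 = 2674440.
Rooted binary trees with 5 nodes (each child slot possibly empty) number C_5. So Z = C_5 = 42.
X + Y − Z = 4862 + 2674440 − 42 = 2679260.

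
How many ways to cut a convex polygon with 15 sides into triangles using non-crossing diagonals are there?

742900

Triangulations of a convex m-gon are counted by C_{m−2}; with m = 15 this is C_13.
C_13 = C_12 · 2(2·12+1)/(12+2) = 208012 · 50/14 = 742900.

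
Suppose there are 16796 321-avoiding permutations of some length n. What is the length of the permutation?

10

Permutations of [n] avoiding a fixed length-3 pattern are counted by C_n, and C_10 = 16796.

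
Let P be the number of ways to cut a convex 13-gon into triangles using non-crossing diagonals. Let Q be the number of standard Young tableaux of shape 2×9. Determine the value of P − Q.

53924

A convex 13-gon is triangulated into 11 triangles, and the number of such triangulations is the Catalan number C_{13−2} = C_11. So P = C_11 = 58786.
Standard Young tableaux of shape 2×n are counted by C_n; here n = 9. So Q = C_9 = 4862.
P − Q = 58786 − 4862 = 53924.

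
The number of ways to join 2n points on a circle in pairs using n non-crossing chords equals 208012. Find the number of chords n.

Non-crossing pairings of 2n points on a circle are counted by C_n, and C_12 = 208012.

12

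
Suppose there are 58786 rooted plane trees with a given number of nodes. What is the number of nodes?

12

Rooted ordered trees on m nodes are counted by C_{m−1}. The Catalan number equal to 58786 is C_11.
So the index is 11, and the number of nodes is 11 + 1 = 12.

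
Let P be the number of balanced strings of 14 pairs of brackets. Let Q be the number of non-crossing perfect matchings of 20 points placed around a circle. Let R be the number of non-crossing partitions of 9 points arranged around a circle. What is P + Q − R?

2686374

With 14 pairs the number of balanced bracket strings is the Catalan number C_14. So P = C_14 = 2674440.
Non-crossing perfect matchings of 2n points on a circle are counted by C_n; with 20 points, n = 10. So Q = C_10 = 16796.
The non-crossing partitions of [9] form a lattice of size C_9. So R = C_9 = 4862.
P + Q − R = 2674440 + 16796 − 4862 = 2686374.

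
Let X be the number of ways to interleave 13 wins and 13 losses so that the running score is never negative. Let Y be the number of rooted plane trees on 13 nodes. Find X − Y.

Reading a vote for the leader as '(' and for the other as ')' turns such a sequence into a balanced string of 13 pairs, so the count is C_13. So X = C_13 = 742900.
A rooted plane tree on 13 nodes has 12 edges, and such trees are counted by C_12. So Y = C_12 = 208012.
X − Y = 742900 − 208012 = 534888.

534888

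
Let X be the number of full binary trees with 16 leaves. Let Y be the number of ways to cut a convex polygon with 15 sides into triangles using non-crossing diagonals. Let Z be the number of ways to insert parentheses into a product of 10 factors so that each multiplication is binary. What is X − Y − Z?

Full binary trees with 16 leaves have 16−1 = 15 internal nodes, so there are C_15 of them. So X = C_15 = 9694845.
Triangulations of a convex m-gon are counted by C_{m−2}; with m = 15 this is C_13. So Y = C_13 = 742900.
Bracketing 10 factors into binary products is counted by C_{10−1} = C_9. So Z = C_9 = 4862.
X − Y − Z = 9694845 − 742900 − 4862 = 8947083.

8947083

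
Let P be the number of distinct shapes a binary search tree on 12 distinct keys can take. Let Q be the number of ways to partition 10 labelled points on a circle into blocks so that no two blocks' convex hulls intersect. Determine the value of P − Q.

Rooted binary trees with 12 nodes (each child slot possibly empty) number C_12. So P = C_12 = 208012.
The non-crossing partitions of [10] form a lattice of size C_10. So Q = C_10 = 16796.
P − Q = 208012 − 16796 = 191216.

191216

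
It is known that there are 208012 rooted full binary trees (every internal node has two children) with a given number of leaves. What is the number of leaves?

13

Full binary trees with L leaves are counted by C_{L−1}. The Catalan number equal to 208012 is C_12.
So the index is 12, and the number of leaves is 12 + 1 = 13.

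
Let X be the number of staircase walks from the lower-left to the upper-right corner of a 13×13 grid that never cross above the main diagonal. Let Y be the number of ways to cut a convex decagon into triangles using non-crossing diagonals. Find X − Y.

Monotone paths in an n×n grid that stay weakly below the diagonal are counted by C_n; here n = 13. So X = C_13 = 742900.
The number of triangulations of a 10-gon is the Catalan number C_8 (index = sides − 2). So Y = C_8 = 1430.
X − Y = 742900 − 1430 = 741470.

741470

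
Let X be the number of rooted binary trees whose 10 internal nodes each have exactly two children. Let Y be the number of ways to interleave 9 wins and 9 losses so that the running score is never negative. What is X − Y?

11934

The number of full binary trees on 10 internal nodes is the Catalan number C_10. So X = C_10 = 16796.
Reading a vote for the leader as '(' and for the other as ')' turns such a sequence into a balanced string of 9 pairs, so the count is C_9. So Y = C_9 = 4862.
X − Y = 16796 − 4862 = 11934.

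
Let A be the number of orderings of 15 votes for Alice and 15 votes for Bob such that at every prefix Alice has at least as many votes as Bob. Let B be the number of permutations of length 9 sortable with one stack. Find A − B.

Reading a vote for the leader as '(' and for the other as ')' turns such a sequence into a balanced string of 15 pairs, so the count is C_15. So A = C_15 = 9694845.
Stack-sortable permutations are exactly the 231-avoiding ones, counted by C_n; here n = 9. So B = C_9 = 4862.
A − B = 9694845 − 4862 = 9689983.

9689983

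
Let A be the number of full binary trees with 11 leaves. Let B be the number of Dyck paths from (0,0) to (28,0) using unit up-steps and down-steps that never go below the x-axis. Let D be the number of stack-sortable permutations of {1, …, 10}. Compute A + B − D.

2674440

A full binary tree with L leaves has L−1 internal nodes and is counted by C_{L−1}; L = 11 gives C_10. So A = C_10 = 16796.
Paths of 14 up- and 14 down-steps that never dip below the axis are Dyck paths; their count is C_14. So B = C_14 = 2674440.
Stack-sortable permutations are exactly the 231-avoiding ones, counted by C_n; here n = 10. So D = C_10 = 16796.
A + B − D = 16796 + 2674440 − 16796 = 2674440.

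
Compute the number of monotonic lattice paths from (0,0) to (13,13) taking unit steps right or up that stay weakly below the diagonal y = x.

742900

Monotone paths in an n×n grid that stay weakly below the diagonal are counted by C_n; here n = 13.
C_13 = C_12 · 2(2·12+1)/(12+2) = 208012 · 50/14 = 742900.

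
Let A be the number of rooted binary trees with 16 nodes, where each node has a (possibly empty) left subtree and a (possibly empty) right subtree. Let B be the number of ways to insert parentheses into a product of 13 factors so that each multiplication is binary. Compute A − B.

Rooted binary trees with 16 nodes (each child slot possibly empty) number C_16. So A = C_16 = 35357670.
Bracketing 13 factors into binary products is counted by C_{13−1} = C_12. So B = C_12 = 208012.
A − B = 35357670 − 208012 = 35149658.

35149658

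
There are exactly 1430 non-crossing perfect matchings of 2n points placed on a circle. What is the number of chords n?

Non-crossing pairings of 2n points on a circle are counted by C_n. The Catalan number equal to 1430 is C_8.

8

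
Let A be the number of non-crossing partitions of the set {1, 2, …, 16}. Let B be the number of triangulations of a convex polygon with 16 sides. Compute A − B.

The non-crossing partitions of [16] form a lattice of size C_16. So A = C_16 = 35357670.
Triangulations of a convex m-gon are counted by C_{m−2}; with m = 16 this is C_14. So B = C_14 = 2674440.
A − B = 35357670 − 2674440 = 32683230.

32683230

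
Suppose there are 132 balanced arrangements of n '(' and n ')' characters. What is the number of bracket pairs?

6

Balanced strings of n bracket-pairs are counted by C_n; 132 = C_6.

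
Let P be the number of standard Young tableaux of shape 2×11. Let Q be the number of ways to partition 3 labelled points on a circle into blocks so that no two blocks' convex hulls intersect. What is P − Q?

Standard Young tableaux of shape 2×n are counted by C_n; here n = 11. So P = C_11 = 58786.
Non-crossing partitions of an n-element set are counted by C_n; here n = 3. So Q = C_3 = 5.
P − Q = 58786 − 5 = 58781.

58781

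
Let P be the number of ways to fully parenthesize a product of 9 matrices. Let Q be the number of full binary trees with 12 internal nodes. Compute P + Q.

209442

Bracketing 9 factors into binary products is counted by C_{9−1} = C_8. So P = C_8 = 1430.
Full binary trees with n internal nodes are counted by C_n; here n = 12. So Q = C_12 = 208012.
P + Q = 1430 + 208012 = 209442.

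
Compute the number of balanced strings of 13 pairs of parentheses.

A balanced arrangement of 13 bracket pairs is a Dyck word of semilength 13, so the count is C_13.
C_13 = C(26,13)/14 = 10400600/14 = 742900.

742900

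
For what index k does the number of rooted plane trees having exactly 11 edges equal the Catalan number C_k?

11

Rooted ordered trees with n edges are counted by C_n; here n = 11.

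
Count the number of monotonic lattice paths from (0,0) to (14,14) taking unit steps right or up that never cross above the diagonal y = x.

2674440

Monotone paths in an n×n grid that stay weakly below the diagonal are counted by C_n; here n = 14.
C_14 = 2674440.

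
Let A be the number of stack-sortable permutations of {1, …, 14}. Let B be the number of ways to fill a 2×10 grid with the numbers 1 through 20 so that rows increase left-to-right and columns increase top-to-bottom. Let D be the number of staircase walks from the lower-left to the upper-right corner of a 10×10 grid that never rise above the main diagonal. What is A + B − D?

By Knuth's characterisation, the stack-sortable permutations of length 14 are the 231-avoiders, numbering C_14. So A = C_14 = 2674440.
By the hook-length formula (or a Dyck-path bijection), SYT of shape 2×10 number C_10. So B = C_10 = 16796.
Sub-diagonal monotone paths from (0,0) to (10,10) biject with Dyck paths of semilength 10, giving C_10. So D = C_10 = 16796.
A + B − D = 2674440 + 16796 − 16796 = 2674440.

2674440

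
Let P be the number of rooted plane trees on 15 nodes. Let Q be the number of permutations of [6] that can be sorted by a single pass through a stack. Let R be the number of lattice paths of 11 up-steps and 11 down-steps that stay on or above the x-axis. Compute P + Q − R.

A rooted plane tree on 15 nodes has 14 edges, and such trees are counted by C_14. So P = C_14 = 2674440.
Stack-sortable permutations are exactly the 231-avoiding ones, counted by C_n; here n = 6. So Q = C_6 = 132.
Dyck paths of semilength n (length 2n) are counted by C_n; here n = 11. So R = C_11 = 58786.
P + Q − R = 2674440 + 132 − 58786 = 2615786.

2615786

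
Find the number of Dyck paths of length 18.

Dyck paths of semilength n (length 2n) are counted by C_n; here n = 9.
C_9 = 4862.

4862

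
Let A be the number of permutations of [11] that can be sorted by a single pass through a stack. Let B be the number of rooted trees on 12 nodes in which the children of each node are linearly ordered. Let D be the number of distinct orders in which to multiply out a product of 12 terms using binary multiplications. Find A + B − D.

By Knuth's characterisation, the stack-sortable permutations of length 11 are the 231-avoiders, numbering C_11. So A = C_11 = 58786.
Rooted ordered (plane) trees on m nodes have m−1 edges and are counted by C_{m−1}; m = 12 gives C_11. So B = C_11 = 58786.
Ways to associate a product of 12 factors correspond to binary trees on 12 leaves, so the count is C_11. So D = C_11 = 58786.
A + B − D = 58786 + 58786 − 58786 = 58786.

58786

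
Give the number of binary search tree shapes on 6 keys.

132

Rooted binary trees with 6 nodes (each child slot possibly empty) number C_6.
C_6 = C_5 · 2(2·5+1)/(5+2) = 42 · 22/7 = 132.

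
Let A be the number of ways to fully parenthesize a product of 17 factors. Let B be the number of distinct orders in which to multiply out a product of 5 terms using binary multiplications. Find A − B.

35357656

Ways to associate a product of 17 factors correspond to binary trees on 17 leaves, so the count is C_16. So A = C_16 = 35357670.
Bracketing 5 factors into binary products is counted by C_{5−1} = C_4. So B = C_4 = 14.
A − B = 35357670 − 14 = 35357656.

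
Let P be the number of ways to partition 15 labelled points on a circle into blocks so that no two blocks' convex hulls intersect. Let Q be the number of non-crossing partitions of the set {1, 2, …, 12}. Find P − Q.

9486833

Non-crossing partitions of an n-element set are counted by C_n; here n = 15. So P = C_15 = 9694845.
Non-crossing partitions of an n-element set are counted by C_n; here n = 12. So Q = C_12 = 208012.
P − Q = 9694845 − 208012 = 9486833.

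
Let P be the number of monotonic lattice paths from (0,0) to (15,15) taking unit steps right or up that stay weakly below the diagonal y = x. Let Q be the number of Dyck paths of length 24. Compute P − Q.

Sub-diagonal monotone paths from (0,0) to (15,15) biject with Dyck paths of semilength 15, giving C_15. So P = C_15 = 9694845.
Dyck paths of semilength n (length 2n) are counted by C_n; here n = 12. So Q = C_12 = 208012.
P − Q = 9694845 − 208012 = 9486833.

9486833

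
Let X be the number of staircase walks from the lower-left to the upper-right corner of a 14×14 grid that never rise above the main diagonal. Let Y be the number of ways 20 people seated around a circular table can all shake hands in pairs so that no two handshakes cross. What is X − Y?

2657644

Monotone paths in an n×n grid that stay weakly below the diagonal are counted by C_n; here n = 14. So X = C_14 = 2674440.
Non-crossing handshake pairings of 2n people are counted by C_n; 20 people gives n = 10. So Y = C_10 = 16796.
X − Y = 2674440 − 16796 = 2657644.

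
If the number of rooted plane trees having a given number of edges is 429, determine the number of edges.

7

Rooted ordered trees with n edges are counted by C_n. The Catalan number equal to 429 is C_7.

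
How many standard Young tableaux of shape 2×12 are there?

208012

By the hook-length formula (or a Dyck-path bijection), SYT of shape 2×12 number C_12.
C_12 = C_11 · 2(2·11+1)/(11+2) = 58786 · 46/13 = 208012.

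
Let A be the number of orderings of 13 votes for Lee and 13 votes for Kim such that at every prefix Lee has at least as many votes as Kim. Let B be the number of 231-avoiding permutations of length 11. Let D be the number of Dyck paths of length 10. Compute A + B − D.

Ballot sequences with n votes each where one side never trails are Dyck words, counted by C_n; here n = 13. So A = C_13 = 742900.
For any fixed pattern of length 3, the pattern-avoiding permutations of [11] number C_11. So B = C_11 = 58786.
Paths of 5 up- and 5 down-steps that never dip below the axis are Dyck paths; their count is C_5. So D = C_5 = 42.
A + B − D = 742900 + 58786 − 42 = 801644.

801644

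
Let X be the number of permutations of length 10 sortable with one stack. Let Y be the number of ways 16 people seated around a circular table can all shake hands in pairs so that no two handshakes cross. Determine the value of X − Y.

15366

By Knuth's characterisation, the stack-sortable permutations of length 10 are the 231-avoiders, numbering C_10. So X = C_10 = 16796.
Non-crossing handshake pairings of 2n people are counted by C_n; 16 people gives n = 8. So Y = C_8 = 1430.
X − Y = 16796 − 1430 = 15366.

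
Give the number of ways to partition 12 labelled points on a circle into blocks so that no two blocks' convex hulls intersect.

Non-crossing partitions of an n-element set are counted by C_n; here n = 12.
C_12 = C_11 · 2(2·11+1)/(11+2) = 58786 · 46/13 = 208012.

208012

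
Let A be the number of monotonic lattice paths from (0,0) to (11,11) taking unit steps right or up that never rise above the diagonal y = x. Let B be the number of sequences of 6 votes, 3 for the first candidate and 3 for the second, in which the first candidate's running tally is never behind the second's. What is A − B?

Monotone paths in an n×n grid that stay weakly below the diagonal are counted by C_n; here n = 11. So A = C_11 = 58786.
Ballot sequences with n votes each where one side never trails are Dyck words, counted by C_n; here n = 3. So B = C_3 = 5.
A − B = 58786 − 5 = 58781.

58781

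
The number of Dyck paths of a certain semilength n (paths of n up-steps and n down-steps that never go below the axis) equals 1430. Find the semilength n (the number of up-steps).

Dyck paths of semilength n are counted by C_n. Since C_8 = 1430, the index is 8.

8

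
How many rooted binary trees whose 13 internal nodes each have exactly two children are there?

742900

Full binary trees with n internal nodes are counted by C_n; here n = 13.
C_13 = C_12 · 2(2·12+1)/(12+2) = 208012 · 50/14 = 742900.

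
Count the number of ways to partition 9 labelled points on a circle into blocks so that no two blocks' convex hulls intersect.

4862

The non-crossing partitions of [9] form a lattice of size C_9.
C_9 = C(18,9)/10 = 48620/10 = 4862.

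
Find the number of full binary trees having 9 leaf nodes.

1430

A full binary tree with L leaves has L−1 internal nodes and is counted by C_{L−1}; L = 9 gives C_8.
C_8 = C(16,8)/9 = 12870/9 = 1430.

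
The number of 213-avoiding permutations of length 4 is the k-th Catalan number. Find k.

For any fixed pattern of length 3, the pattern-avoiding permutations of [4] number C_4.

4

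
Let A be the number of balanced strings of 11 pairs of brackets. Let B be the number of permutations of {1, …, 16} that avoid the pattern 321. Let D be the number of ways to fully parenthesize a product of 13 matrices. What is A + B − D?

35208444

Balanced strings of n pairs of brackets are counted by C_n; here n = 11. So A = C_11 = 58786.
Permutations of [n] avoiding any single length-3 pattern are counted by C_n; here n = 16. So B = C_16 = 35357670.
Parenthesizations of m factors correspond to full binary trees with m leaves, counted by C_{m−1}; m = 13 gives C_12. So D = C_12 = 208012.
A + B − D = 58786 + 35357670 − 208012 = 35208444.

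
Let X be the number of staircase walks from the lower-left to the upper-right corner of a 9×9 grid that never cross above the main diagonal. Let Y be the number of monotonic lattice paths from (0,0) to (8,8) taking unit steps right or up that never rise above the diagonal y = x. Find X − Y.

3432

Monotone paths in an n×n grid that stay weakly below the diagonal are counted by C_n; here n = 9. So X = C_9 = 4862.
Monotone paths in an n×n grid that stay weakly below the diagonal are counted by C_n; here n = 8. So Y = C_8 = 1430.
X − Y = 4862 − 1430 = 3432.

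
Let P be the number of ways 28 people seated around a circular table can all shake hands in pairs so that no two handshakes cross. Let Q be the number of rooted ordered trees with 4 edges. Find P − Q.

2674426

With 28 = 2·14 people, non-crossing handshake pairings are non-crossing perfect matchings on a circle, counted by C_14. So P = C_14 = 2674440.
Rooted ordered trees with n edges are counted by C_n; here n = 4. So Q = C_4 = 14.
P − Q = 2674440 − 14 = 2674426.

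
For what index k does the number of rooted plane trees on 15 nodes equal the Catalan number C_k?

Rooted ordered (plane) trees on m nodes have m−1 edges and are counted by C_{m−1}; m = 15 gives C_14.

14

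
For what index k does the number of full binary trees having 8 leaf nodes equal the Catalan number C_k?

7

A full binary tree with L leaves has L−1 internal nodes and is counted by C_{L−1}; L = 8 gives C_7.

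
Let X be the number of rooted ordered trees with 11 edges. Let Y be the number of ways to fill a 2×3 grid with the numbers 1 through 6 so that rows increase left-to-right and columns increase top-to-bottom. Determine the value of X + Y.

58791

Rooted ordered trees with n edges are counted by C_n; here n = 11. So X = C_11 = 58786.
By the hook-length formula (or a Dyck-path bijection), SYT of shape 2×3 number C_3. So Y = C_3 = 5.
X + Y = 58786 + 5 = 58791.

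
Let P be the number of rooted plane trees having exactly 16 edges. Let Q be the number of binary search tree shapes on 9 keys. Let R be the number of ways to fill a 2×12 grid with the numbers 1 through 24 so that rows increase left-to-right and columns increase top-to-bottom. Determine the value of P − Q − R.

Rooted ordered trees with n edges are counted by C_n; here n = 16. So P = C_16 = 35357670.
Rooted binary trees with 9 nodes (each child slot possibly empty) number C_9. So Q = C_9 = 4862.
By the hook-length formula (or a Dyck-path bijection), SYT of shape 2×12 number C_12. So R = C_12 = 208012.
P − Q − R = 35357670 − 4862 − 208012 = 35144796.

35144796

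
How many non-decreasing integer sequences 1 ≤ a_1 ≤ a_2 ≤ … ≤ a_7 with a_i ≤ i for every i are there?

Weakly increasing sequences with a_i ≤ i biject with Dyck paths of semilength 7, so there are C_7.
C_7 = C(14,7)/8 = 3432/8 = 429.

429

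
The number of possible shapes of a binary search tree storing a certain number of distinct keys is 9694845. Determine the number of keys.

Binary search tree shapes on n keys are counted by C_n. Since C_15 = 9694845, the index is 15.

15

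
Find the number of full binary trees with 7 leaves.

132

A full binary tree with L leaves has L−1 internal nodes and is counted by C_{L−1}; L = 7 gives C_6.
C_6 = 132.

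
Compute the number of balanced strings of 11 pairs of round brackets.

58786

A balanced arrangement of 11 bracket pairs is a Dyck word of semilength 11, so the count is C_11.
C_11 = C(22,11)/12 = 705432/12 = 58786.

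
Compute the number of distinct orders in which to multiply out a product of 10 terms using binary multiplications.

Parenthesizations of m factors correspond to full binary trees with m leaves, counted by C_{m−1}; m = 10 gives C_9.
C_9 = C_8 · 2(2·8+1)/(8+2) = 1430 · 34/10 = 4862.

4862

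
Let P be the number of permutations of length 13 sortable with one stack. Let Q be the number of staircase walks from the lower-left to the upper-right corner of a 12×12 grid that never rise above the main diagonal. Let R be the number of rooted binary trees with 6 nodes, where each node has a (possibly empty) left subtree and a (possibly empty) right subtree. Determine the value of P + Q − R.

Stack-sortable permutations are exactly the 231-avoiding ones, counted by C_n; here n = 13. So P = C_13 = 742900.
Monotone paths in an n×n grid that stay weakly below the diagonal are counted by C_n; here n = 12. So Q = C_12 = 208012.
Binary trees (left/right distinguished) on n nodes are counted by C_n; here n = 6. So R = C_6 = 132.
P + Q − R = 742900 + 208012 − 132 = 950780.

950780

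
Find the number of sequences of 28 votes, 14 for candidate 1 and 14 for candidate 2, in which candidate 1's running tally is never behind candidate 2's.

2674440

Ballot sequences with n votes each where one side never trails are Dyck words, counted by C_n; here n = 14.
C_14 = C(28,14)/15 = 40116600/15 = 2674440.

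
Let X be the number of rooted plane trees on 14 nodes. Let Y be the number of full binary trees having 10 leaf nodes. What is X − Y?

738038

Rooted ordered (plane) trees on m nodes have m−1 edges and are counted by C_{m−1}; m = 14 gives C_13. So X = C_13 = 742900.
Full binary trees with 10 leaves have 10−1 = 9 internal nodes, so there are C_9 of them. So Y = C_9 = 4862.
X − Y = 742900 − 4862 = 738038.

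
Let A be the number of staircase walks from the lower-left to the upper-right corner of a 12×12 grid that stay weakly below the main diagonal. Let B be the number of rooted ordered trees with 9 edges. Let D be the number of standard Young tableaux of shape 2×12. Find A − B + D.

Monotone paths in an n×n grid that stay weakly below the diagonal are counted by C_n; here n = 12. So A = C_12 = 208012.
Rooted ordered trees with n edges are counted by C_n; here n = 9. So B = C_9 = 4862.
Standard Young tableaux of shape 2×n are counted by C_n; here n = 12. So D = C_12 = 208012.
A − B + D = 208012 − 4862 + 208012 = 411162.

411162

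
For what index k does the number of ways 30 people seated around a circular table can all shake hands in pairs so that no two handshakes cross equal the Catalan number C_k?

With 30 = 2·15 people, non-crossing handshake pairings are non-crossing perfect matchings on a circle, counted by C_15.

15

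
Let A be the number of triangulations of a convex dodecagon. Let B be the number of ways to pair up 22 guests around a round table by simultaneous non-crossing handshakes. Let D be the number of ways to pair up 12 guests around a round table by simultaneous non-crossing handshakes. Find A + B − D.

Triangulations of a convex m-gon are counted by C_{m−2}; with m = 12 this is C_10. So A = C_10 = 16796.
Non-crossing handshake pairings of 2n people are counted by C_n; 22 people gives n = 11. So B = C_11 = 58786.
With 12 = 2·6 people, non-crossing handshake pairings are non-crossing perfect matchings on a circle, counted by C_6. So D = C_6 = 132.
A + B − D = 16796 + 58786 − 132 = 75450.

75450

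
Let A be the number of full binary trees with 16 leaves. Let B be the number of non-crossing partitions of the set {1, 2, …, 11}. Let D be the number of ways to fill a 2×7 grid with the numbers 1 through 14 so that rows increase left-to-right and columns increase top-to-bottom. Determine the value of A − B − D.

Full binary trees with 16 leaves have 16−1 = 15 internal nodes, so there are C_15 of them. So A = C_15 = 9694845.
The non-crossing partitions of [11] form a lattice of size C_11. So B = C_11 = 58786.
Standard Young tableaux of shape 2×n are counted by C_n; here n = 7. So D = C_7 = 429.
A − B − D = 9694845 − 58786 − 429 = 9635630.

9635630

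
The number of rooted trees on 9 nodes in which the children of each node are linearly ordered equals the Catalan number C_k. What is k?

Rooted ordered (plane) trees on m nodes have m−1 edges and are counted by C_{m−1}; m = 9 gives C_8.

8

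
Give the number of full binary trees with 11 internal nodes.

58786

The number of full binary trees on 11 internal nodes is the Catalan number C_11.
C_11 = C(22,11)/12 = 705432/12 = 58786.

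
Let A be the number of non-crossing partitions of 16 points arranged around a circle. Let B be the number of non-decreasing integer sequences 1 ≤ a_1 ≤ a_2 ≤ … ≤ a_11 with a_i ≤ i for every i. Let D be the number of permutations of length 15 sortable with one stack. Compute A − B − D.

25604039

Non-crossing partitions of an n-element set are counted by C_n; here n = 16. So A = C_16 = 35357670.
Weakly increasing sequences with a_i ≤ i biject with Dyck paths of semilength 11, so there are C_11. So B = C_11 = 58786.
Stack-sortable permutations are exactly the 231-avoiding ones, counted by C_n; here n = 15. So D = C_15 = 9694845.
A − B − D = 35357670 − 58786 − 9694845 = 25604039.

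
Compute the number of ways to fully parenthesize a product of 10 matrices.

4862

Bracketing 10 factors into binary products is counted by C_{10−1} = C_9.
C_9 = C(18,9)/10 = 48620/10 = 4862.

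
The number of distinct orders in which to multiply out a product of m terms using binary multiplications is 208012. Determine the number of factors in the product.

13

Parenthesizations of m factors are counted by C_{m−1}. The Catalan number equal to 208012 is C_12.
So the index is 12, and the number of factors is 12 + 1 = 13.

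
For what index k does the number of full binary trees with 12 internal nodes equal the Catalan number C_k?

12

The number of full binary trees on 12 internal nodes is the Catalan number C_12.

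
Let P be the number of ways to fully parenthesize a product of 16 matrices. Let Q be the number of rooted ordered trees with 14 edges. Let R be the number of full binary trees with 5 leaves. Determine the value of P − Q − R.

Bracketing 16 factors into binary products is counted by C_{16−1} = C_15. So P = C_15 = 9694845.
A rooted plane tree with 14 edges has 15 nodes, and the count is C_14. So Q = C_14 = 2674440.
Full binary trees with 5 leaves have 5−1 = 4 internal nodes, so there are C_4 of them. So R = C_4 = 14.
P − Q − R = 9694845 − 2674440 − 14 = 7020391.

7020391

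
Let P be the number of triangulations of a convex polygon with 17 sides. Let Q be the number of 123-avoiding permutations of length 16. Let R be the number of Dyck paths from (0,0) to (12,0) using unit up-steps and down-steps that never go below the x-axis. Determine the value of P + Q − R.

45052383

Triangulations of a convex m-gon are counted by C_{m−2}; with m = 17 this is C_15. So P = C_15 = 9694845.
Permutations of [n] avoiding any single length-3 pattern are counted by C_n; here n = 16. So Q = C_16 = 35357670.
Paths of 6 up- and 6 down-steps that never dip below the axis are Dyck paths; their count is C_6. So R = C_6 = 132.
P + Q − R = 9694845 + 35357670 − 132 = 45052383.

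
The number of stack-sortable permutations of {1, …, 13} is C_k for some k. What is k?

By Knuth's characterisation, the stack-sortable permutations of length 13 are the 231-avoiders, numbering C_13.

13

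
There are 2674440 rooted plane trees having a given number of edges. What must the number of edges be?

Rooted ordered trees with n edges are counted by C_n; 2674440 = C_14.

14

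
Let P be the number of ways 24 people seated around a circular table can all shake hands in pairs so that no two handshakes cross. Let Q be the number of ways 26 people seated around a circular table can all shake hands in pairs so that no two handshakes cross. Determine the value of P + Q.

950912

With 24 = 2·12 people, non-crossing handshake pairings are non-crossing perfect matchings on a circle, counted by C_12. So P = C_12 = 208012.
Non-crossing handshake pairings of 2n people are counted by C_n; 26 people gives n = 13. So Q = C_13 = 742900.
P + Q = 208012 + 742900 = 950912.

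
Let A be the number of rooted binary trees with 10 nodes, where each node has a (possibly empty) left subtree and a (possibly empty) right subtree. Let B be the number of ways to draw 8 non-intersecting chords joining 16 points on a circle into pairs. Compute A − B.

There are C_n binary search tree shapes on n keys; with n = 10 that is C_10. So A = C_10 = 16796.
Non-crossing perfect matchings of 2n points on a circle are counted by C_n; with 16 points, n = 8. So B = C_8 = 1430.
A − B = 16796 − 1430 = 15366.

15366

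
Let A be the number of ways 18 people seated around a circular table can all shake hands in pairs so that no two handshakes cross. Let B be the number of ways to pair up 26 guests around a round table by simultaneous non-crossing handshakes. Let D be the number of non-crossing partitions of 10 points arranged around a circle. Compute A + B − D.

Non-crossing handshake pairings of 2n people are counted by C_n; 18 people gives n = 9. So A = C_9 = 4862.
Non-crossing handshake pairings of 2n people are counted by C_n; 26 people gives n = 13. So B = C_13 = 742900.
The non-crossing partitions of [10] form a lattice of size C_10. So D = C_10 = 16796.
A + B − D = 4862 + 742900 − 16796 = 730966.

730966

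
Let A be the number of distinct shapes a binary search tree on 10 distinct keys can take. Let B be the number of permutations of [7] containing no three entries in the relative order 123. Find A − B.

16367

Rooted binary trees with 10 nodes (each child slot possibly empty) number C_10. So A = C_10 = 16796.
Permutations of [n] avoiding any single length-3 pattern are counted by C_n; here n = 7. So B = C_7 = 429.
A − B = 16796 − 429 = 16367.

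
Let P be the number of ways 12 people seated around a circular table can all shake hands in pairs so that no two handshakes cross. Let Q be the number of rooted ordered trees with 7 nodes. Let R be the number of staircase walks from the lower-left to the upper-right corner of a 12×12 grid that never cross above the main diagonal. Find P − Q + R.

With 12 = 2·6 people, non-crossing handshake pairings are non-crossing perfect matchings on a circle, counted by C_6. So P = C_6 = 132.
A rooted plane tree on 7 nodes has 6 edges, and such trees are counted by C_6. So Q = C_6 = 132.
Sub-diagonal monotone paths from (0,0) to (12,12) biject with Dyck paths of semilength 12, giving C_12. So R = C_12 = 208012.
P − Q + R = 132 − 132 + 208012 = 208012.

208012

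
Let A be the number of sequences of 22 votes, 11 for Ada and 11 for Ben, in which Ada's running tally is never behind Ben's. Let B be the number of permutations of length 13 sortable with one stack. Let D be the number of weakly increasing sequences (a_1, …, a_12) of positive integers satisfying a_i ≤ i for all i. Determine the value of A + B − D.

Ballot sequences with n votes each where one side never trails are Dyck words, counted by C_n; here n = 11. So A = C_11 = 58786.
By Knuth's characterisation, the stack-sortable permutations of length 13 are the 231-avoiders, numbering C_13. So B = C_13 = 742900.
Such sub-staircase sequences of length n are counted by C_n; here n = 12. So D = C_12 = 208012.
A + B − D = 58786 + 742900 − 208012 = 593674.

593674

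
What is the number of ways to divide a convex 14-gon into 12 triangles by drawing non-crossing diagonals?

208012

Triangulations of a convex m-gon are counted by C_{m−2}; with m = 14 this is C_12.
C_12 = C(24,12)/13 = 2704156/13 = 208012.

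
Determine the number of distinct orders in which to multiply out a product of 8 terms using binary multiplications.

Ways to associate a product of 8 factors correspond to binary trees on 8 leaves, so the count is C_7.
C_7 = C(14,7)/8 = 3432/8 = 429.

429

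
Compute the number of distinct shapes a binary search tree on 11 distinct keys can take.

There are C_n binary search tree shapes on n keys; with n = 11 that is C_11.
C_11 = 58786.

58786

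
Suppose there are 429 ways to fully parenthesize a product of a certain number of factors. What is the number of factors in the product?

Parenthesizations of m factors are counted by C_{m−1}, and C_7 = 429.
So the index is 7, and the number of factors is 7 + 1 = 8.

8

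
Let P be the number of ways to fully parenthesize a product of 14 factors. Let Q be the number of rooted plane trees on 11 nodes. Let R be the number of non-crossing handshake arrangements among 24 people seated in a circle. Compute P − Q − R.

Bracketing 14 factors into binary products is counted by C_{14−1} = C_13. So P = C_13 = 742900.
A rooted plane tree on 11 nodes has 10 edges, and such trees are counted by C_10. So Q = C_10 = 16796.
With 24 = 2·12 people, non-crossing handshake pairings are non-crossing perfect matchings on a circle, counted by C_12. So R = C_12 = 208012.
P − Q − R = 742900 − 16796 − 208012 = 518092.

518092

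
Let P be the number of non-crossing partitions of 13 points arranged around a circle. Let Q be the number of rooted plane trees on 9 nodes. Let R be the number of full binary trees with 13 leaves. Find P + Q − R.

The non-crossing partitions of [13] form a lattice of size C_13. So P = C_13 = 742900.
Rooted ordered (plane) trees on m nodes have m−1 edges and are counted by C_{m−1}; m = 9 gives C_8. So Q = C_8 = 1430.
A full binary tree with L leaves has L−1 internal nodes and is counted by C_{L−1}; L = 13 gives C_12. So R = C_12 = 208012.
P + Q − R = 742900 + 1430 − 208012 = 536318.

536318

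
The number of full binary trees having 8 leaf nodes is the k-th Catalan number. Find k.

7

Full binary trees with 8 leaves have 8−1 = 7 internal nodes, so there are C_7 of them.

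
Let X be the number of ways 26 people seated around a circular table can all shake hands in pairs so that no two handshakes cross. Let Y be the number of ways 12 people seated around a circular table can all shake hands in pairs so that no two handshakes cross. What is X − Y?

742768

Non-crossing handshake pairings of 2n people are counted by C_n; 26 people gives n = 13. So X = C_13 = 742900.
With 12 = 2·6 people, non-crossing handshake pairings are non-crossing perfect matchings on a circle, counted by C_6. So Y = C_6 = 132.
X − Y = 742900 − 132 = 742768.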